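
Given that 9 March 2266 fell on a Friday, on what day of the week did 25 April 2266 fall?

March 2266: 31 − 9 = 22 days remain.
April 1–25, 2266: 25 days.
Total: 22 + 25 = 47 days.
47 mod 7 = 5, so 5 days after Friday is Wednesday.

Wednesday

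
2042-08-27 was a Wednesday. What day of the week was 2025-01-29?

Wednesday

Count forward from the earlier date (January 29, 2025) to the later (August 27, 2042):
Day-of-year of January 29, 2025: 29.
Day-of-year of August 27, 2042: 239.
2025 has 365 days, so 365 − 29 = 336 days remain in 2025.
Full years 2026–2041: 12 common + 4 leap = 12×365 + 4×366 = 5844 days.
Total: 336 + 5844 + 239 = 6419 days.
6419 is a multiple of 7, so 2025-01-29 falls on the same weekday: Wednesday.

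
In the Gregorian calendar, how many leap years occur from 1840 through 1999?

Years divisible by 4: 1840, 1844, …, 1996 — 40 in all.
Of these, 1900 is divisible by 100 but not 400, so not leap.
Leap years: 40 − 1 = 39.

39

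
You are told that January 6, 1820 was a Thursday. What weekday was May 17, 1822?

Friday

Day-of-year of January 6, 1820: 6.
Day-of-year of May 17, 1822: 137.
1820 has 366 days, so 366 − 6 = 360 days remain in 1820.
Full years: 1821: 365. Sum = 365.
Total: 360 + 365 + 137 = 862 days.
862 mod 7 = 1, so 1 day after Thursday is Friday.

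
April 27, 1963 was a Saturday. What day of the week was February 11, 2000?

Friday

From April 27, 1963 to April 27, 1999: 36 years, of which 9 contain a Feb 29 — 27×365 + 9×366 = 13149 days.
April 1999: 30 − 27 = 3 days remain.
Then 9 full months totalling 276 days.
February 1–11, 2000: 11 days (2000 is a leap year (divisible by 400)).
Residual: 290 days.
Total: 13439 days.
13439 mod 7 = 6, so 6 days after Saturday is Friday.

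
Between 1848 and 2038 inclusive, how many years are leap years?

Years divisible by 4: 1848, 1852, …, 2036 — 48 in all.
Of these, 1900 is divisible by 100 but not 400, so not leap.
2000 is divisible by 400, so still leap.
Leap years: 48 − 1 = 47.

47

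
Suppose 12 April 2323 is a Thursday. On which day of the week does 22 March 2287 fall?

Count forward from the earlier date (March 22, 2287) to the later (April 12, 2323):
Day-of-year of March 22, 2287: 81.
Day-of-year of April 12, 2323: 102.
2287 has 365 days, so 365 − 81 = 284 days remain in 2287.
Full years 2288–2322: 27 common + 8 leap = 27×365 + 8×366 = 12783 days.
Total: 284 + 12783 + 102 = 13169 days.
13169 mod 7 = 2, so 2 days before Thursday is Tuesday.

Tuesday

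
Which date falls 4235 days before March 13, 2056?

August 8, 2044

Count 4235 days before March 13, 2056:
From August 8, 2044 to August 8, 2055: 11 years, of which 2 contain a Feb 29 — 9×365 + 2×366 = 4017 days.
August 2055: 31 − 8 = 23 days remain.
Then September (30), October (31), November (30), December (31), January (31), February 2056 (29): 30 + 31 + 30 + 31 + 31 + 29 = 182 days.
March 1–13, 2056: 13 days.
Residual: 218 days.
Total: 4235 days.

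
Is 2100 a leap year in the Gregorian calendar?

No

2100 is not a leap year (divisible by 100 but not 400).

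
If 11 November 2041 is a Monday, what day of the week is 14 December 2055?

Tuesday

Day-of-year of November 11, 2041: 315.
Day-of-year of December 14, 2055: 348.
2041 has 365 days, so 365 − 315 = 50 days remain in 2041.
Full years 2042–2054: 10 common + 3 leap = 10×365 + 3×366 = 4748 days.
Total: 50 + 4748 + 348 = 5146 days.
5146 mod 7 = 1, so 1 day after Monday is Tuesday.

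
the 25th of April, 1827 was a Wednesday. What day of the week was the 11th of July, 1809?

Count forward from the earlier date (July 11, 1809) to the later (April 25, 1827):
From July 11, 1809 to July 11, 1826: 17 years, of which 4 contain a Feb 29 — 13×365 + 4×366 = 6209 days.
July 1826: 31 − 11 = 20 days remain.
Then August (31), September (30), October (31), November (30), December (31), January (31), February 1827 (28), March (31): 31 + 30 + 31 + 30 + 31 + 31 + 28 + 31 = 243 days.
April 1–25, 1827: 25 days.
Residual: 288 days.
Total: 6497 days.
6497 mod 7 = 1, so 1 day before Wednesday is Tuesday.

Tuesday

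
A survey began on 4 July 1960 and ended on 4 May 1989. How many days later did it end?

From July 4, 1960 to July 4, 1988: 28 years, of which 7 contain a Feb 29 — 21×365 + 7×366 = 10227 days.
July 1988: 31 − 4 = 27 days remain.
Then 9 full months totalling 273 days.
May 1–4, 1989: 4 days.
Residual: 304 days.
Total: 10531 days.

10531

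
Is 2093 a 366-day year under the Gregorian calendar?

2093 is not a leap year.

No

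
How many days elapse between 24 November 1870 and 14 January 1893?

Day-of-year of November 24, 1870: 328.
Day-of-year of January 14, 1893: 14.
1870 has 365 days, so 365 − 328 = 37 days remain in 1870.
Full years 1871–1892: 16 common + 6 leap = 16×365 + 6×366 = 8036 days.
Total: 37 + 8036 + 14 = 8087 days.

8087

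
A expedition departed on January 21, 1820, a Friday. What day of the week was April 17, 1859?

Day-of-year of January 21, 1820: 21.
Day-of-year of April 17, 1859: 107.
1820 has 366 days, so 366 − 21 = 345 days remain in 1820.
Full years 1821–1858: 29 common + 9 leap = 29×365 + 9×366 = 13879 days.
Total: 345 + 13879 + 107 = 14331 days.
14331 mod 7 = 2, so 2 days after Friday is Sunday.

Sunday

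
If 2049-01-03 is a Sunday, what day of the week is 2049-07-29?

Thursday

January 2049: 31 − 3 = 28 days remain.
Then February 2049 (28), March (31), April (30), May (31), June (30): 28 + 31 + 30 + 31 + 30 = 150 days.
July 1–29, 2049: 29 days.
Total: 28 + 150 + 29 = 207 days.
207 mod 7 = 4, so 4 days after Sunday is Thursday.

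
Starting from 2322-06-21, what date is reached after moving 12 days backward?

2322-06-09

Count 12 days before June 21, 2322:
Within June 2322: 21 − 9 = 12 days.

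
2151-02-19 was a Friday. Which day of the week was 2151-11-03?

February 2151: 28 − 19 = 9 days remain (2151 is not a leap year, so February has 28 days).
Then March (31), April (30), May (31), June (30), July (31), August (31), September (30), October (31): 31 + 30 + 31 + 30 + 31 + 31 + 30 + 31 = 245 days.
November 1–3, 2151: 3 days.
Total: 9 + 245 + 3 = 257 days.
257 mod 7 = 5, so 5 days after Friday is Wednesday.

Wednesday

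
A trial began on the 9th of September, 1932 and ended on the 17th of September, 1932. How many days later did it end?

8

Within September 1932: 17 − 9 = 8 days.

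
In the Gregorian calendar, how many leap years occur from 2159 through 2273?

28

Years divisible by 4: 2160, 2164, …, 2272 — 29 in all.
Of these, 2200 is divisible by 100 but not 400, so not leap.
Leap years: 29 − 1 = 28.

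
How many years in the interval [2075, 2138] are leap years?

15

Years divisible by 4: 2076, 2080, …, 2136 — 16 in all.
Of these, 2100 is divisible by 100 but not 400, so not leap.
Leap years: 16 − 1 = 15.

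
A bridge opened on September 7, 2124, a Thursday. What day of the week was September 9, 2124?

Within September 2124: 9 − 7 = 2 days.
2 mod 7 = 2, so 2 days after Thursday is Saturday.

Saturday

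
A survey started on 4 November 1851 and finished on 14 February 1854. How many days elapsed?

Day-of-year of November 4, 1851: 308.
Day-of-year of February 14, 1854: 45.
1851 has 365 days, so 365 − 308 = 57 days remain in 1851.
Full years: 1852: 366; 1853: 365. Sum = 731.
Total: 57 + 731 + 45 = 833 days.

833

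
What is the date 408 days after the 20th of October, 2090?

the 2nd of December, 2091

Count 408 days after October 20, 2090:
October 20, 2090 → October 20, 2091: 365 days.
October 2091: 31 − 20 = 11 days remain.
Then November (30): 30 days.
December 1–2, 2091: 2 days.
Residual: 43 days.
Total: 408 days.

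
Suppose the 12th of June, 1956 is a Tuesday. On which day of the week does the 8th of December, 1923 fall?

Count forward from the earlier date (December 8, 1923) to the later (June 12, 1956):
Day-of-year of December 8, 1923: 342.
Day-of-year of June 12, 1956: 164.
1923 has 365 days, so 365 − 342 = 23 days remain in 1923.
Full years 1924–1955: 24 common + 8 leap = 24×365 + 8×366 = 11688 days.
Total: 23 + 11688 + 164 = 11875 days.
11875 mod 7 = 3, so 3 days before Tuesday is Saturday.

Saturday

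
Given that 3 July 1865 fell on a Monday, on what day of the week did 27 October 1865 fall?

July 1865: 31 − 3 = 28 days remain.
Then August (31), September (30): 31 + 30 = 61 days.
October 1–27, 1865: 27 days.
Total: 28 + 61 + 27 = 116 days.
116 mod 7 = 4, so 4 days after Monday is Friday.

Friday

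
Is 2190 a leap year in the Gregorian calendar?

No

2190 is not a leap year.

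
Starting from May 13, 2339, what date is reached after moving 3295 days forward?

May 20, 2348

Count 3295 days after May 13, 2339:
Day-of-year of May 13, 2339: 133.
Day-of-year of May 20, 2348: 141.
2339 has 365 days, so 365 − 133 = 232 days remain in 2339.
Full years 2340–2347: 6 common + 2 leap = 6×365 + 2×366 = 2922 days.
Total: 232 + 2922 + 141 = 3295 days.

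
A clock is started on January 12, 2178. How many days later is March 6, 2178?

53

January 2178: 31 − 12 = 19 days remain.
Then February 2178 (28): 28 days.
March 1–6, 2178: 6 days.
Total: 19 + 28 + 6 = 53 days.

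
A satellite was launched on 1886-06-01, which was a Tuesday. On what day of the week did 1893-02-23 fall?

Day-of-year of June 1, 1886: 152.
Day-of-year of February 23, 1893: 54.
1886 has 365 days, so 365 − 152 = 213 days remain in 1886.
Full years: 1887: 365; 1888: 366; 1889: 365; 1890: 365; 1891: 365; 1892: 366. Sum = 2192.
Total: 213 + 2192 + 54 = 2459 days.
2459 mod 7 = 2, so 2 days after Tuesday is Thursday.

Thursday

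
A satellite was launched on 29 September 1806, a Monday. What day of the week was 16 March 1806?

Count forward from the earlier date (March 16, 1806) to the later (September 29, 1806):
March 1806: 31 − 16 = 15 days remain.
Then April (30), May (31), June (30), July (31), August (31): 30 + 31 + 30 + 31 + 31 = 153 days.
September 1–29, 1806: 29 days.
Total: 15 + 153 + 29 = 197 days.
197 mod 7 = 1, so 1 day before Monday is Sunday.

Sunday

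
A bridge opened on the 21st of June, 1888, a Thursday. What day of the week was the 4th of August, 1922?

Day-of-year of June 21, 1888: 173.
Day-of-year of August 4, 1922: 216.
1888 has 366 days, so 366 − 173 = 193 days remain in 1888.
Full years 1889–1921: 26 common + 7 leap = 26×365 + 7×366 = 12052 days.
Total: 193 + 12052 + 216 = 12461 days.
12461 mod 7 = 1, so 1 day after Thursday is Friday.

Friday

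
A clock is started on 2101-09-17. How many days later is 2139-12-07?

13960

Day-of-year of September 17, 2101: 260.
Day-of-year of December 7, 2139: 341.
2101 has 365 days, so 365 − 260 = 105 days remain in 2101.
Full years 2102–2138: 28 common + 9 leap = 28×365 + 9×366 = 13514 days.
Total: 105 + 13514 + 341 = 13960 days.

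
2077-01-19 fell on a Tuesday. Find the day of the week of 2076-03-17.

Tuesday

Count forward from the earlier date (March 17, 2076) to the later (January 19, 2077):
March 2076: 31 − 17 = 14 days remain.
Then 9 full months totalling 275 days.
January 1–19, 2077: 19 days.
Residual: 308 days.
Total: 308 days.
308 is a multiple of 7, so 2076-03-17 falls on the same weekday: Tuesday.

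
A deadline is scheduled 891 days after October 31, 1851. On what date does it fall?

April 9, 1854

Count 891 days after October 31, 1851:
Day-of-year of October 31, 1851: 304.
Day-of-year of April 9, 1854: 99.
1851 has 365 days, so 365 − 304 = 61 days remain in 1851.
Full years: 1852: 366; 1853: 365. Sum = 731.
Total: 61 + 731 + 99 = 891 days.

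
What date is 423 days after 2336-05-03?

2337-06-30

Count 423 days after May 3, 2336:
May 3, 2336 → May 3, 2337: 365 days.
May 2337: 31 − 3 = 28 days remain.
June 1–30, 2337: 30 days.
Residual: 58 days.
Total: 423 days.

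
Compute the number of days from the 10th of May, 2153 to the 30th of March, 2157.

May 10, 2153 → May 10, 2154: 365 days.
May 10, 2154 → May 10, 2155: 365 days.
May 10, 2155 → May 10, 2156: 366 days (2156 is a leap year).
May 2156: 31 − 10 = 21 days remain.
Then 9 full months totalling 273 days.
March 1–30, 2157: 30 days.
Residual: 324 days.
Total: 1420 days.

1420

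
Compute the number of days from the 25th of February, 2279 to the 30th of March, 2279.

February 2279: 28 − 25 = 3 days remain (2279 is not a leap year, so February has 28 days).
March 1–30, 2279: 30 days.
Total: 3 + 30 = 33 days.

33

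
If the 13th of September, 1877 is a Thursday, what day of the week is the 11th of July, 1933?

Tuesday

Day-of-year of September 13, 1877: 256.
Day-of-year of July 11, 1933: 192.
1877 has 365 days, so 365 − 256 = 109 days remain in 1877.
Full years 1878–1932: 42 common + 13 leap = 42×365 + 13×366 = 20088 days.
Total: 109 + 20088 + 192 = 20389 days.
20389 mod 7 = 5, so 5 days after Thursday is Tuesday.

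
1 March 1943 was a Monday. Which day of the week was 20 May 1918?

Count forward from the earlier date (May 20, 1918) to the later (March 1, 1943):
From May 20, 1918 to May 20, 1942: 24 years, of which 6 contain a Feb 29 — 18×365 + 6×366 = 8766 days.
May 1942: 31 − 20 = 11 days remain.
Then 9 full months totalling 273 days.
March 1, 1943: 1 day.
Residual: 285 days.
Total: 9051 days.
9051 is a multiple of 7, so 20 May 1918 falls on the same weekday: Monday.

Monday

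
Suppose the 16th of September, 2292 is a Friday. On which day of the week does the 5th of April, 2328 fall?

Day-of-year of September 16, 2292: 260.
Day-of-year of April 5, 2328: 96.
2292 has 366 days, so 366 − 260 = 106 days remain in 2292.
Full years 2293–2327: 28 common + 7 leap = 28×365 + 7×366 = 12782 days.
Total: 106 + 12782 + 96 = 12984 days.
12984 mod 7 = 6, so 6 days after Friday is Thursday.

Thursday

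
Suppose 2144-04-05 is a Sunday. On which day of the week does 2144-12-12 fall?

Saturday

April 2144: 30 − 5 = 25 days remain.
Then May (31), June (30), July (31), August (31), September (30), October (31), November (30): 31 + 30 + 31 + 31 + 30 + 31 + 30 = 214 days.
December 1–12, 2144: 12 days.
Total: 25 + 214 + 12 = 251 days.
251 mod 7 = 6, so 6 days after Sunday is Saturday.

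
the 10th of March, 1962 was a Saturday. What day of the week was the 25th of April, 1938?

Monday

Count forward from the earlier date (April 25, 1938) to the later (March 10, 1962):
From April 25, 1938 to April 25, 1961: 23 years, of which 6 contain a Feb 29 — 17×365 + 6×366 = 8401 days.
April 1961: 30 − 25 = 5 days remain.
Then 10 full months totalling 304 days.
March 1–10, 1962: 10 days.
Residual: 319 days.
Total: 8720 days.
8720 mod 7 = 5, so 5 days before Saturday is Monday.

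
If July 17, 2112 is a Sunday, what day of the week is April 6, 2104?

Count forward from the earlier date (April 6, 2104) to the later (July 17, 2112):
From April 6, 2104 to April 6, 2112: 8 years, of which 2 contain a Feb 29 — 6×365 + 2×366 = 2922 days.
April 2112: 30 − 6 = 24 days remain.
Then May (31), June (30): 31 + 30 = 61 days.
July 1–17, 2112: 17 days.
Residual: 102 days.
Total: 3024 days.
3024 is a multiple of 7, so April 6, 2104 falls on the same weekday: Sunday.

Sunday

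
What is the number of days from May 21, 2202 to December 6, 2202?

May 2202: 31 − 21 = 10 days remain.
Then June (30), July (31), August (31), September (30), October (31), November (30): 30 + 31 + 31 + 30 + 31 + 30 = 183 days.
December 1–6, 2202: 6 days.
Total: 10 + 183 + 6 = 199 days.

199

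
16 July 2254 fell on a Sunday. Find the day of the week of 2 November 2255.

July 2254: 31 − 16 = 15 days remain.
Then 15 full months totalling 457 days.
November 1–2, 2255: 2 days.
Total: 15 + 457 + 2 = 474 days.
474 mod 7 = 5, so 5 days after Sunday is Friday.

Friday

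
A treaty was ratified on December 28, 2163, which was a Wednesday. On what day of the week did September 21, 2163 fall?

Wednesday

Count forward from the earlier date (September 21, 2163) to the later (December 28, 2163):
September 2163: 30 − 21 = 9 days remain.
Then October (31), November (30): 31 + 30 = 61 days.
December 1–28, 2163: 28 days.
Total: 9 + 61 + 28 = 98 days.
98 is a multiple of 7, so September 21, 2163 falls on the same weekday: Wednesday.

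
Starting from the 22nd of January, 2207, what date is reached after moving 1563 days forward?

the 4th of May, 2211

Count 1563 days after January 22, 2207:
January 22, 2207 → January 22, 2208: 365 days.
January 22, 2208 → January 22, 2209: 366 days (2208 is a leap year).
January 22, 2209 → January 22, 2210: 365 days.
January 22, 2210 → January 22, 2211: 365 days.
January 2211: 31 − 22 = 9 days remain.
Then February 2211 (28), March (31), April (30): 28 + 31 + 30 = 89 days.
May 1–4, 2211: 4 days.
Residual: 102 days.
Total: 1563 days.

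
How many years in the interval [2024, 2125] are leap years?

25

Years divisible by 4: 2024, 2028, …, 2124 — 26 in all.
Of these, 2100 is divisible by 100 but not 400, so not leap.
Leap years: 26 − 1 = 25.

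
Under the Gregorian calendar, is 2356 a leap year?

Yes

2356 is a leap year.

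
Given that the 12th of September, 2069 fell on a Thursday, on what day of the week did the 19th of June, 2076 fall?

Friday

September 12, 2069 → September 12, 2070: 365 days.
September 12, 2070 → September 12, 2071: 365 days.
September 12, 2071 → September 12, 2072: 366 days (2072 is a leap year).
September 12, 2072 → September 12, 2073: 365 days.
September 12, 2073 → September 12, 2074: 365 days.
September 12, 2074 → September 12, 2075: 365 days.
September 2075: 30 − 12 = 18 days remain.
Then October (31), November (30), December (31), January (31), February 2076 (29), March (31), April (30), May (31): 31 + 30 + 31 + 31 + 29 + 31 + 30 + 31 = 244 days.
June 1–19, 2076: 19 days.
Residual: 281 days.
Total: 2472 days.
2472 mod 7 = 1, so 1 day after Thursday is Friday.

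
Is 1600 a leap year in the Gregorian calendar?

1600 is a leap year (divisible by 400).

Yes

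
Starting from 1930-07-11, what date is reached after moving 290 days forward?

1931-04-27

Count 290 days after July 11, 1930:
Day-of-year of July 11, 1930: 192.
Day-of-year of April 27, 1931: 117.
1930 has 365 days, so 365 − 192 = 173 days remain in 1930.
Total: 173 + 117 = 290 days.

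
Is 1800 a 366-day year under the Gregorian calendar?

1800 is not a leap year (divisible by 100 but not 400).

No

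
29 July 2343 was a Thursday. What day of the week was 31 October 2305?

Count forward from the earlier date (October 31, 2305) to the later (July 29, 2343):
From October 31, 2305 to October 31, 2342: 37 years, of which 9 contain a Feb 29 — 28×365 + 9×366 = 13514 days.
October 2342: 31 − 31 = 0 days remain.
Then November (30), December (31), January (31), February 2343 (28), March (31), April (30), May (31), June (30): 30 + 31 + 31 + 28 + 31 + 30 + 31 + 30 = 242 days.
July 1–29, 2343: 29 days.
Residual: 271 days.
Total: 13785 days.
13785 mod 7 = 2, so 2 days before Thursday is Tuesday.

Tuesday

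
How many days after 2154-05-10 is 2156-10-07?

881

Day-of-year of May 10, 2154: 130.
Day-of-year of October 7, 2156: 281.
2154 has 365 days, so 365 − 130 = 235 days remain in 2154.
Full years: 2155: 365. Sum = 365.
Total: 235 + 365 + 281 = 881 days.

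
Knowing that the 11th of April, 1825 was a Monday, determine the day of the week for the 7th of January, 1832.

Day-of-year of April 11, 1825: 101.
Day-of-year of January 7, 1832: 7.
1825 has 365 days, so 365 − 101 = 264 days remain in 1825.
Full years: 1826: 365; 1827: 365; 1828: 366; 1829: 365; 1830: 365; 1831: 365. Sum = 2191.
Total: 264 + 2191 + 7 = 2462 days.
2462 mod 7 = 5, so 5 days after Monday is Saturday.

Saturday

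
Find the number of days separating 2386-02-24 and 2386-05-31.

February 2386: 28 − 24 = 4 days remain (2386 is not a leap year, so February has 28 days).
Then March (31), April (30): 31 + 30 = 61 days.
May 1–31, 2386: 31 days.
Total: 4 + 61 + 31 = 96 days.

96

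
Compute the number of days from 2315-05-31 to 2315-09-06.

98

May 2315: 31 − 31 = 0 days remain.
Then June (30), July (31), August (31): 30 + 31 + 31 = 92 days.
September 1–6, 2315: 6 days.
Total: 0 + 92 + 6 = 98 days.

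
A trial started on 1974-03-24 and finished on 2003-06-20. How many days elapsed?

From March 24, 1974 to March 24, 2003: 29 years, of which 7 contain a Feb 29 — 22×365 + 7×366 = 10592 days.
(2000 is a leap year (divisible by 400).)
March 2003: 31 − 24 = 7 days remain.
Then April (30), May (31): 30 + 31 = 61 days.
June 1–20, 2003: 20 days.
Residual: 88 days.
Total: 10680 days.

10680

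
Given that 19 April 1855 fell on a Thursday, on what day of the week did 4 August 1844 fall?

Sunday

Count forward from the earlier date (August 4, 1844) to the later (April 19, 1855):
Day-of-year of August 4, 1844: 217.
Day-of-year of April 19, 1855: 109.
1844 has 366 days, so 366 − 217 = 149 days remain in 1844.
Full years 1845–1854: 8 common + 2 leap = 8×365 + 2×366 = 3652 days.
Total: 149 + 3652 + 109 = 3910 days.
3910 mod 7 = 4, so 4 days before Thursday is Sunday.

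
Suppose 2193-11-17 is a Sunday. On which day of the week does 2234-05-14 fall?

From November 17, 2193 to November 17, 2233: 40 years, of which 9 contain a Feb 29 — 31×365 + 9×366 = 14609 days.
(2200 is not a leap year (divisible by 100 but not 400).)
November 2233: 30 − 17 = 13 days remain.
Then December (31), January (31), February 2234 (28), March (31), April (30): 31 + 31 + 28 + 31 + 30 = 151 days.
May 1–14, 2234: 14 days.
Residual: 178 days.
Total: 14787 days.
14787 mod 7 = 3, so 3 days after Sunday is Wednesday.

Wednesday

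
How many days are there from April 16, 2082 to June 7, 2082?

52

April 2082: 30 − 16 = 14 days remain.
Then May (31): 31 days.
June 1–7, 2082: 7 days.
Total: 14 + 31 + 7 = 52 days.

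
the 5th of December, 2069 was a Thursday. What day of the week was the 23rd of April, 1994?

Count forward from the earlier date (April 23, 1994) to the later (December 5, 2069):
From April 23, 1994 to April 23, 2069: 75 years, of which 19 contain a Feb 29 — 56×365 + 19×366 = 27394 days.
(2000 is a leap year (divisible by 400).)
April 2069: 30 − 23 = 7 days remain.
Then May (31), June (30), July (31), August (31), September (30), October (31), November (30): 31 + 30 + 31 + 31 + 30 + 31 + 30 = 214 days.
December 1–5, 2069: 5 days.
Residual: 226 days.
Total: 27620 days.
27620 mod 7 = 5, so 5 days before Thursday is Saturday.

Saturday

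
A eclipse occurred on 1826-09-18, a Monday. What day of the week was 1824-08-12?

Thursday

Count forward from the earlier date (August 12, 1824) to the later (September 18, 1826):
Day-of-year of August 12, 1824: 225.
Day-of-year of September 18, 1826: 261.
1824 has 366 days, so 366 − 225 = 141 days remain in 1824.
Full years: 1825: 365. Sum = 365.
Total: 141 + 365 + 261 = 767 days.
767 mod 7 = 4, so 4 days before Monday is Thursday.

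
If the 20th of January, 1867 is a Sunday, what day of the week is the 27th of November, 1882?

Day-of-year of January 20, 1867: 20.
Day-of-year of November 27, 1882: 331.
1867 has 365 days, so 365 − 20 = 345 days remain in 1867.
Full years 1868–1881: 10 common + 4 leap = 10×365 + 4×366 = 5114 days.
Total: 345 + 5114 + 331 = 5790 days.
5790 mod 7 = 1, so 1 day after Sunday is Monday.

Monday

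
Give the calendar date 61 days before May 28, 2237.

March 28, 2237

Count 61 days before May 28, 2237:
March 2237: 31 − 28 = 3 days remain.
Then April (30): 30 days.
May 1–28, 2237: 28 days.
Total: 3 + 30 + 28 = 61 days.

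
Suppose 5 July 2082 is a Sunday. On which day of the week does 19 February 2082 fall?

Thursday

Count forward from the earlier date (February 19, 2082) to the later (July 5, 2082):
February 2082: 28 − 19 = 9 days remain (2082 is not a leap year, so February has 28 days).
Then March (31), April (30), May (31), June (30): 31 + 30 + 31 + 30 = 122 days.
July 1–5, 2082: 5 days.
Total: 9 + 122 + 5 = 136 days.
136 mod 7 = 3, so 3 days before Sunday is Thursday.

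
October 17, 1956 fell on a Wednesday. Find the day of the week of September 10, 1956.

Count forward from the earlier date (September 10, 1956) to the later (October 17, 1956):
September 1956: 30 − 10 = 20 days remain.
October 1–17, 1956: 17 days.
Total: 20 + 17 = 37 days.
37 mod 7 = 2, so 2 days before Wednesday is Monday.

Monday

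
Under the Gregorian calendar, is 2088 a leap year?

Yes

2088 is a leap year.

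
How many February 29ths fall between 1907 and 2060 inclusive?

Years divisible by 4: 1908, 1912, …, 2060 — 39 in all.
2000 is divisible by 400, so still leap.
No century exceptions apply. Count: 39.

39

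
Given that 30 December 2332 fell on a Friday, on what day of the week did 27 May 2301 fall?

Monday

Count forward from the earlier date (May 27, 2301) to the later (December 30, 2332):
Day-of-year of May 27, 2301: 147.
Day-of-year of December 30, 2332: 365.
2301 has 365 days, so 365 − 147 = 218 days remain in 2301.
Full years 2302–2331: 23 common + 7 leap = 23×365 + 7×366 = 10957 days.
Total: 218 + 10957 + 365 = 11540 days.
11540 mod 7 = 4, so 4 days before Friday is Monday.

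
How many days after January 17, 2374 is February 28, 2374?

January 2374: 31 − 17 = 14 days remain.
February 1–28, 2374: 28 days (2374 is not a leap year).
Total: 14 + 28 = 42 days.

42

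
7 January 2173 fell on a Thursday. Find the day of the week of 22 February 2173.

Monday

January 2173: 31 − 7 = 24 days remain.
February 1–22, 2173: 22 days (2173 is not a leap year).
Total: 24 + 22 = 46 days.
46 mod 7 = 4, so 4 days after Thursday is Monday.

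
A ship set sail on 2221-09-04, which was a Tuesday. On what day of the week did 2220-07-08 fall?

Count forward from the earlier date (July 8, 2220) to the later (September 4, 2221):
Day-of-year of July 8, 2220: 190.
Day-of-year of September 4, 2221: 247.
2220 has 366 days, so 366 − 190 = 176 days remain in 2220.
Total: 176 + 247 = 423 days.
423 mod 7 = 3, so 3 days before Tuesday is Saturday.

Saturday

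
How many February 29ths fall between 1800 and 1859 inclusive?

Years divisible by 4: 1800, 1804, …, 1856 — 15 in all.
Of these, 1800 is divisible by 100 but not 400, so not leap.
Leap years: 15 − 1 = 14.

14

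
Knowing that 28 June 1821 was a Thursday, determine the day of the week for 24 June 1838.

From June 28, 1821 to June 28, 1837: 16 years, of which 4 contain a Feb 29 — 12×365 + 4×366 = 5844 days.
June 1837: 30 − 28 = 2 days remain.
Then 11 full months totalling 335 days.
June 1–24, 1838: 24 days.
Residual: 361 days.
Total: 6205 days.
6205 mod 7 = 3, so 3 days after Thursday is Sunday.

Sunday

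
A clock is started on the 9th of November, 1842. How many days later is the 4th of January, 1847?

Day-of-year of November 9, 1842: 313.
Day-of-year of January 4, 1847: 4.
1842 has 365 days, so 365 − 313 = 52 days remain in 1842.
Full years: 1843: 365; 1844: 366; 1845: 365; 1846: 365. Sum = 1461.
Total: 52 + 1461 + 4 = 1517 days.

1517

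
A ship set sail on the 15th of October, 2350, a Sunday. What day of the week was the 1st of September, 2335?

Sunday

Count forward from the earlier date (September 1, 2335) to the later (October 15, 2350):
Day-of-year of September 1, 2335: 244.
Day-of-year of October 15, 2350: 288.
2335 has 365 days, so 365 − 244 = 121 days remain in 2335.
Full years 2336–2349: 10 common + 4 leap = 10×365 + 4×366 = 5114 days.
Total: 121 + 5114 + 288 = 5523 days.
5523 is a multiple of 7, so the 1st of September, 2335 falls on the same weekday: Sunday.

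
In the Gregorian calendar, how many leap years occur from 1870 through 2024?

Years divisible by 4: 1872, 1876, …, 2024 — 39 in all.
Of these, 1900 is divisible by 100 but not 400, so not leap.
2000 is divisible by 400, so still leap.
Leap years: 39 − 1 = 38.

38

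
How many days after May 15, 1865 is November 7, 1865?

May 1865: 31 − 15 = 16 days remain.
Then June (30), July (31), August (31), September (30), October (31): 30 + 31 + 31 + 30 + 31 = 153 days.
November 1–7, 1865: 7 days.
Total: 16 + 153 + 7 = 176 days.

176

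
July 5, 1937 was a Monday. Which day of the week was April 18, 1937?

Sunday

Count forward from the earlier date (April 18, 1937) to the later (July 5, 1937):
April 1937: 30 − 18 = 12 days remain.
Then May (31), June (30): 31 + 30 = 61 days.
July 1–5, 1937: 5 days.
Total: 12 + 61 + 5 = 78 days.
78 mod 7 = 1, so 1 day before Monday is Sunday.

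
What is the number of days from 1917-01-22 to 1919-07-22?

Day-of-year of January 22, 1917: 22.
Day-of-year of July 22, 1919: 203.
1917 has 365 days, so 365 − 22 = 343 days remain in 1917.
Full years: 1918: 365. Sum = 365.
Total: 343 + 365 + 203 = 911 days.

911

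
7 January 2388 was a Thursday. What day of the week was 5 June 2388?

Sunday

January 2388: 31 − 7 = 24 days remain.
Then February 2388 (29), March (31), April (30), May (31): 29 + 31 + 30 + 31 = 121 days.
June 1–5, 2388: 5 days.
Total: 24 + 121 + 5 = 150 days.
150 mod 7 = 3, so 3 days after Thursday is Sunday.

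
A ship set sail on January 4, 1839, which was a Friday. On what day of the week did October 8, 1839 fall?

Tuesday

January 1839: 31 − 4 = 27 days remain.
Then February 1839 (28), March (31), April (30), May (31), June (30), July (31), August (31), September (30): 28 + 31 + 30 + 31 + 30 + 31 + 31 + 30 = 242 days.
October 1–8, 1839: 8 days.
Total: 27 + 242 + 8 = 277 days.
277 mod 7 = 4, so 4 days after Friday is Tuesday.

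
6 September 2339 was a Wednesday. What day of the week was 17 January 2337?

Sunday

Count forward from the earlier date (January 17, 2337) to the later (September 6, 2339):
January 17, 2337 → January 17, 2338: 365 days.
January 17, 2338 → January 17, 2339: 365 days.
January 2339: 31 − 17 = 14 days remain.
Then February 2339 (28), March (31), April (30), May (31), June (30), July (31), August (31): 28 + 31 + 30 + 31 + 30 + 31 + 31 = 212 days.
September 1–6, 2339: 6 days.
Residual: 232 days.
Total: 962 days.
962 mod 7 = 3, so 3 days before Wednesday is Sunday.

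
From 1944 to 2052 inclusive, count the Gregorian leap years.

Years divisible by 4: 1944, 1948, …, 2052 — 28 in all.
2000 is divisible by 400, so still leap.
No century exceptions apply. Count: 28.

28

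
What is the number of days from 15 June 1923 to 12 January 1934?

3864

Day-of-year of June 15, 1923: 166.
Day-of-year of January 12, 1934: 12.
1923 has 365 days, so 365 − 166 = 199 days remain in 1923.
Full years 1924–1933: 7 common + 3 leap = 7×365 + 3×366 = 3653 days.
Total: 199 + 3653 + 12 = 3864 days.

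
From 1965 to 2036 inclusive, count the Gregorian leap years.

Years divisible by 4: 1968, 1972, …, 2036 — 18 in all.
2000 is divisible by 400, so still leap.
No century exceptions apply. Count: 18.

18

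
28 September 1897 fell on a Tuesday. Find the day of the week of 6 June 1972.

Tuesday

Day-of-year of September 28, 1897: 271.
Day-of-year of June 6, 1972: 158.
1897 has 365 days, so 365 − 271 = 94 days remain in 1897.
Full years 1898–1971: 57 common + 17 leap = 57×365 + 17×366 = 27027 days.
Total: 94 + 27027 + 158 = 27279 days.
27279 is a multiple of 7, so 6 June 1972 falls on the same weekday: Tuesday.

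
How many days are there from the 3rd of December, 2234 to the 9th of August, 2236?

615

Day-of-year of December 3, 2234: 337.
Day-of-year of August 9, 2236: 222.
2234 has 365 days, so 365 − 337 = 28 days remain in 2234.
Full years: 2235: 365. Sum = 365.
Total: 28 + 365 + 222 = 615 days.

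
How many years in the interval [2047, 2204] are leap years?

Years divisible by 4: 2048, 2052, …, 2204 — 40 in all.
Of these, 2100, 2200 are divisible by 100 but not 400, so not leap.
Leap years: 40 − 2 = 38.

38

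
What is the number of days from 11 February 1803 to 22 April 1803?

February 1803: 28 − 11 = 17 days remain (1803 is not a leap year, so February has 28 days).
Then March (31): 31 days.
April 1–22, 1803: 22 days.
Total: 17 + 31 + 22 = 70 days.

70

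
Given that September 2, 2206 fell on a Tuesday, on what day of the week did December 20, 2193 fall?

Count forward from the earlier date (December 20, 2193) to the later (September 2, 2206):
Day-of-year of December 20, 2193: 354.
Day-of-year of September 2, 2206: 245.
2193 has 365 days, so 365 − 354 = 11 days remain in 2193.
Full years 2194–2205: 10 common + 2 leap = 10×365 + 2×366 = 4382 days.
Total: 11 + 4382 + 245 = 4638 days.
4638 mod 7 = 4, so 4 days before Tuesday is Friday.

Friday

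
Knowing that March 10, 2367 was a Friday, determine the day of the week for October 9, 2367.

March 2367: 31 − 10 = 21 days remain.
Then April (30), May (31), June (30), July (31), August (31), September (30): 30 + 31 + 30 + 31 + 31 + 30 = 183 days.
October 1–9, 2367: 9 days.
Total: 21 + 183 + 9 = 213 days.
213 mod 7 = 3, so 3 days after Friday is Monday.

Monday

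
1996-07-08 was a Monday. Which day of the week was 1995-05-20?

Count forward from the earlier date (May 20, 1995) to the later (July 8, 1996):
May 20, 1995 → May 20, 1996: 366 days (1996 is a leap year).
May 1996: 31 − 20 = 11 days remain.
Then June (30): 30 days.
July 1–8, 1996: 8 days.
Residual: 49 days.
Total: 415 days.
415 mod 7 = 2, so 2 days before Monday is Saturday.

Saturday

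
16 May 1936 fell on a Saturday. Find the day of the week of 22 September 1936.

Tuesday

May 1936: 31 − 16 = 15 days remain.
Then June (30), July (31), August (31): 30 + 31 + 31 = 92 days.
September 1–22, 1936: 22 days.
Total: 15 + 92 + 22 = 129 days.
129 mod 7 = 3, so 3 days after Saturday is Tuesday.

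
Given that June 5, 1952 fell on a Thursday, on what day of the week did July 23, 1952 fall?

Wednesday

June 1952: 30 − 5 = 25 days remain.
July 1–23, 1952: 23 days.
Total: 25 + 23 = 48 days.
48 mod 7 = 6, so 6 days after Thursday is Wednesday.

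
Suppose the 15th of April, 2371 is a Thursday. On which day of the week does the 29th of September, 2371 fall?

Wednesday

April 2371: 30 − 15 = 15 days remain.
Then May (31), June (30), July (31), August (31): 31 + 30 + 31 + 31 = 123 days.
September 1–29, 2371: 29 days.
Total: 15 + 123 + 29 = 167 days.
167 mod 7 = 6, so 6 days after Thursday is Wednesday.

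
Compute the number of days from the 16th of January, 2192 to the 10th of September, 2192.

238

January 2192: 31 − 16 = 15 days remain.
Then February 2192 (29), March (31), April (30), May (31), June (30), July (31), August (31): 29 + 31 + 30 + 31 + 30 + 31 + 31 = 213 days.
September 1–10, 2192: 10 days.
Total: 15 + 213 + 10 = 238 days.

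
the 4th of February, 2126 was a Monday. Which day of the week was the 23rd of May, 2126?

Thursday

February 2126: 28 − 4 = 24 days remain (2126 is not a leap year, so February has 28 days).
Then March (31), April (30): 31 + 30 = 61 days.
May 1–23, 2126: 23 days.
Total: 24 + 61 + 23 = 108 days.
108 mod 7 = 3, so 3 days after Monday is Thursday.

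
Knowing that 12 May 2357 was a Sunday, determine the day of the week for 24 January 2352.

Count forward from the earlier date (January 24, 2352) to the later (May 12, 2357):
Day-of-year of January 24, 2352: 24.
Day-of-year of May 12, 2357: 132.
2352 has 366 days, so 366 − 24 = 342 days remain in 2352.
Full years: 2353: 365; 2354: 365; 2355: 365; 2356: 366. Sum = 1461.
Total: 342 + 1461 + 132 = 1935 days.
1935 mod 7 = 3, so 3 days before Sunday is Thursday.

Thursday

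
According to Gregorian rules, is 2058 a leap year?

2058 is not a leap year.

No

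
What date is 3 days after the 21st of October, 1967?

the 24th of October, 1967

Count 3 days after October 21, 1967:
Within October 1967: 24 − 21 = 3 days.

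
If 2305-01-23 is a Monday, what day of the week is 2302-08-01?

Friday

Count forward from the earlier date (August 1, 2302) to the later (January 23, 2305):
August 1, 2302 → August 1, 2303: 365 days.
August 1, 2303 → August 1, 2304: 366 days (2304 is a leap year).
August 2304: 31 − 1 = 30 days remain.
Then September (30), October (31), November (30), December (31): 30 + 31 + 30 + 31 = 122 days.
January 1–23, 2305: 23 days.
Residual: 175 days.
Total: 906 days.
906 mod 7 = 3, so 3 days before Monday is Friday.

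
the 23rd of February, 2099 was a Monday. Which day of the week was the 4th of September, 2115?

From February 23, 2099 to February 23, 2115: 16 years, of which 3 contain a Feb 29 — 13×365 + 3×366 = 5843 days.
(2100 is not a leap year (divisible by 100 but not 400).)
February 2115: 28 − 23 = 5 days remain (2115 is not a leap year, so February has 28 days).
Then March (31), April (30), May (31), June (30), July (31), August (31): 31 + 30 + 31 + 30 + 31 + 31 = 184 days.
September 1–4, 2115: 4 days.
Residual: 193 days.
Total: 6036 days.
6036 mod 7 = 2, so 2 days after Monday is Wednesday.

Wednesday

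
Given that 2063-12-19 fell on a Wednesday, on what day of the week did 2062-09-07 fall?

Thursday

Count forward from the earlier date (September 7, 2062) to the later (December 19, 2063):
September 2062: 30 − 7 = 23 days remain.
Then 14 full months totalling 426 days.
December 1–19, 2063: 19 days.
Total: 23 + 426 + 19 = 468 days.
468 mod 7 = 6, so 6 days before Wednesday is Thursday.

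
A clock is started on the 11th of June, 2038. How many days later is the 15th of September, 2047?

From June 11, 2038 to June 11, 2047: 9 years, of which 2 contain a Feb 29 — 7×365 + 2×366 = 3287 days.
June 2047: 30 − 11 = 19 days remain.
Then July (31), August (31): 31 + 31 = 62 days.
September 1–15, 2047: 15 days.
Residual: 96 days.
Total: 3383 days.

3383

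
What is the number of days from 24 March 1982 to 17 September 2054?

26475

Day-of-year of March 24, 1982: 83.
Day-of-year of September 17, 2054: 260.
1982 has 365 days, so 365 − 83 = 282 days remain in 1982.
Full years 1983–2053: 53 common + 18 leap = 53×365 + 18×366 = 25933 days.
Total: 282 + 25933 + 260 = 26475 days.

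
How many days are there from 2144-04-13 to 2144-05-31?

48

April 2144: 30 − 13 = 17 days remain.
May 1–31, 2144: 31 days.
Total: 17 + 31 = 48 days.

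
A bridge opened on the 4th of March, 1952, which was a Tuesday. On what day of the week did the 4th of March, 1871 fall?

Saturday

Count forward from the earlier date (March 4, 1871) to the later (March 4, 1952):
From March 4, 1871 to March 4, 1952: 81 years, of which 20 contain a Feb 29 — 61×365 + 20×366 = 29585 days.
(1900 is not a leap year (divisible by 100 but not 400).)
Total: 29585 days.
29585 mod 7 = 3, so 3 days before Tuesday is Saturday.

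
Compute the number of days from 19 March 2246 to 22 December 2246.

March 2246: 31 − 19 = 12 days remain.
Then April (30), May (31), June (30), July (31), August (31), September (30), October (31), November (30): 30 + 31 + 30 + 31 + 31 + 30 + 31 + 30 = 244 days.
December 1–22, 2246: 22 days.
Total: 12 + 244 + 22 = 278 days.

278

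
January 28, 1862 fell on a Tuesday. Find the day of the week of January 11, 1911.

Wednesday

Day-of-year of January 28, 1862: 28.
Day-of-year of January 11, 1911: 11.
1862 has 365 days, so 365 − 28 = 337 days remain in 1862.
Full years 1863–1910: 37 common + 11 leap = 37×365 + 11×366 = 17531 days.
Total: 337 + 17531 + 11 = 17879 days.
17879 mod 7 = 1, so 1 day after Tuesday is Wednesday.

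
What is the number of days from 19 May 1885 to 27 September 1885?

131

May 1885: 31 − 19 = 12 days remain.
Then June (30), July (31), August (31): 30 + 31 + 31 = 92 days.
September 1–27, 1885: 27 days.
Total: 12 + 92 + 27 = 131 days.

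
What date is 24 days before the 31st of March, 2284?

the 7th of March, 2284

Count 24 days before March 31, 2284:
Within March 2284: 31 − 7 = 24 days.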